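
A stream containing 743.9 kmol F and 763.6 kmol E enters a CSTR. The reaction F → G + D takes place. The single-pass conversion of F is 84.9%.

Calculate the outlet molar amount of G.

632 kmol

F reacted = 0.849 × 743.9 = 631.6 kmol; ν_F = −1, so ξ = 631.6/1 = 631.6 kmol.
Outlet amounts (n = n₀ + ν ξ):
  F: 743.9 − 1(631.6) = 112.3
  G: 0 + 1(631.6) = 631.6
  D: 0 + 1(631.6) = 631.6
  E: 763.6 (inert)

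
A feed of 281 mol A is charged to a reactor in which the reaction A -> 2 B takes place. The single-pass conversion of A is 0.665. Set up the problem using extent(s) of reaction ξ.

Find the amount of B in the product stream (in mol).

A reacted = 0.665 × 281 = 186.9 mol; ν_A = −1, so ξ = 186.9/1 = 186.9 mol.
Outlet amounts (n = n₀ + ν ξ):
  A: 281 − 1(186.9) = 94.13
  B: 0 + 2(186.9) = 373.7

374 mol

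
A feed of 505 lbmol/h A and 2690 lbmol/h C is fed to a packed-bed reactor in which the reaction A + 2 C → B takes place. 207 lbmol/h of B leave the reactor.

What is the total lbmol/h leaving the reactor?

For B: n = n₀ + 1ξ → 207 = 0 + 1ξ, giving ξ = 207 lbmol/h.
Outlet amounts (n = n₀ + ν ξ):
  A: 505 − 1(207) = 298
  C: 2690 − 2(207) = 2276
  B: 0 + 1(207) = 207
Total out = 298 + 2276 + 207 = 2781 lbmol/h.

2780 lbmol/h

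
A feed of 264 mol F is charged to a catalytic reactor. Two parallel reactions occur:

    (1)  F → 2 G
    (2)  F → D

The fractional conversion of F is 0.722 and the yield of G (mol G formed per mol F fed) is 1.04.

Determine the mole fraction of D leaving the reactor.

Yield of G: 2ξ₁ / 264 = 1.04 → ξ₁ = 137.3 mol.
Conversion of F: 1ξ₁ + 1ξ₂ = 0.722 × 264 = 190.6 → ξ₂ = 53.33 mol.
Outlet amounts (n = n₀ + Σ ν·ξ):
  F: 264 − 1(137.3) − 1(53.33) = 73.39
  G: 0 + 2(137.3) = 274.6
  D: 0 + 1(53.33) = 53.33
Total out = 401.3 mol; y_D = 53.33 / 401.3 = 0.1329.

0.133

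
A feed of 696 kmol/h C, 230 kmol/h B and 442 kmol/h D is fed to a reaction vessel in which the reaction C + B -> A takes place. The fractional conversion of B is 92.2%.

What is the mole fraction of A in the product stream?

B reacted = 0.922 × 230 = 212.1 kmol/h; ν_B = −1, so ξ = 212.1/1 = 212.1 kmol/h.
Outlet amounts (n = n₀ + ν ξ):
  C: 696 − 1(212.1) = 483.9
  B: 230 − 1(212.1) = 17.94
  A: 0 + 1(212.1) = 212.1
  D: 442 (inert)
Total out = 1156 kmol/h; y_A = 212.1 / 1156 = 0.1835.

0.183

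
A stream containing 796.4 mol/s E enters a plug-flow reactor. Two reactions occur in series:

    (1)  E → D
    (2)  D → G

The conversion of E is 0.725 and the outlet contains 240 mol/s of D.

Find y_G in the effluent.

0.424

Conversion of E: E consumed = 1ξ₁ = 0.725 × 796.4 → ξ₁ = 577.4 mol/s.
D balance: n_D = 0 + 1ξ₁ − 1ξ₂ = 240 → ξ₂ = (1·577.4 − 240)/1 = 337.4 mol/s.
Outlet amounts (n = n₀ + Σ ν·ξ):
  E: 796.4 − 1(577.4) = 219
  D: 0 + 1(577.4) − 1(337.4) = 240
  G: 0 + 1(337.4) = 337.4
Total out = 796.4 mol/s; y_G = 337.4 / 796.4 = 0.4236.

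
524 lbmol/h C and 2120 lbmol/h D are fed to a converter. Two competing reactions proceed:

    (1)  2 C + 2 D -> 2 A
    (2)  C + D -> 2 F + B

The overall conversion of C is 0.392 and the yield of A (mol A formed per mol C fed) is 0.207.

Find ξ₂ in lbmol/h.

ξ₂ = 96.9 lbmol/h

Yield of A: 2ξ₁ / 524 = 0.207 → ξ₁ = 54.23 lbmol/h.
Conversion of C: 2ξ₁ + 1ξ₂ = 0.392 × 524 = 205.4 → ξ₂ = 96.94 lbmol/h.
Outlet amounts (n = n₀ + Σ ν·ξ):
  C: 524 − 2(54.23) − 1(96.94) = 318.6
  D: 2120 − 2(54.23) − 1(96.94) = 1915
  A: 0 + 2(54.23) = 108.5
  F: 0 + 2(96.94) = 193.9
  B: 0 + 1(96.94) = 96.94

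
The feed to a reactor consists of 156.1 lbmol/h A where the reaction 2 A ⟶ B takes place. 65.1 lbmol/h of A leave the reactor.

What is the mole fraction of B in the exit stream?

For A: n = n₀ − 2ξ → 65.1 = 156.1 − 2ξ, giving ξ = 45.5 lbmol/h.
Outlet amounts (n = n₀ + ν ξ):
  A: 156.1 − 2(45.5) = 65.1
  B: 0 + 1(45.5) = 45.5
Total out = 110.6 lbmol/h; y_B = 45.5 / 110.6 = 0.4114.

0.411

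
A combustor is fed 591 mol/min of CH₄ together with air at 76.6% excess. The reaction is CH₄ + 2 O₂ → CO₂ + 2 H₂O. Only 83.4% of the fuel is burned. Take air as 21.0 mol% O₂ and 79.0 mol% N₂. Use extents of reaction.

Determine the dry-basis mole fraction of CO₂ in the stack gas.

0.0516

Stoichiometric O₂ = 2 × 591 = 1182 mol/min; O₂ fed = 1182 × 1.766 = 2087 mol/min.
N₂ fed = 2087 × 79/21 = 7853 mol/min.
Fuel reacted = 0.834 × 591 → ξ = 492.9 mol/min.
Outlet (n = n₀ + ν ξ):
  CH₄: 591 − 1(492.9) = 98.11
  O₂: 2087 − 2(492.9) = 1102
  N₂: 7853 (inert)
  CO₂: 0 + 1(492.9) = 492.9
  H₂O: 0 + 2(492.9) = 985.8
Dry total = 9545 mol/min; y_CO₂ (dry) = 492.9 / 9545 = 0.05164.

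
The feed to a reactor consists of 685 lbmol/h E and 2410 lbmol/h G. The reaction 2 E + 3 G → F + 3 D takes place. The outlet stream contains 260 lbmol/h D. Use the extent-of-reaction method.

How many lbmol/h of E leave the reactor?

512 lbmol/h

For D: n = n₀ + 3ξ → 260 = 0 + 3ξ, giving ξ = 86.67 lbmol/h.
Outlet amounts (n = n₀ + ν ξ):
  E: 685 − 2(86.67) = 511.7
  G: 2410 − 3(86.67) = 2150
  F: 0 + 1(86.67) = 86.67
  D: 0 + 3(86.67) = 260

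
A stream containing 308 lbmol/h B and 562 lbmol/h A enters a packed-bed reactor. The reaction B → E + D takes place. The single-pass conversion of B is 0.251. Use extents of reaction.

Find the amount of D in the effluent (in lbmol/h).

B reacted = 0.251 × 308 = 77.31 lbmol/h; ν_B = −1, so ξ = 77.31/1 = 77.31 lbmol/h.
Outlet amounts (n = n₀ + ν ξ):
  B: 308 − 1(77.31) = 230.7
  E: 0 + 1(77.31) = 77.31
  D: 0 + 1(77.31) = 77.31
  A: 562 (inert)

77.3 lbmol/h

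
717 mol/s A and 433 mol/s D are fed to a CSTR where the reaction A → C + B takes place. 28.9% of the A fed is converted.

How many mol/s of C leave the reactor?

A reacted = 0.289 × 717 = 207.2 mol/s; ν_A = −1, so ξ = 207.2/1 = 207.2 mol/s.
Outlet amounts (n = n₀ + ν ξ):
  A: 717 − 1(207.2) = 509.8
  C: 0 + 1(207.2) = 207.2
  B: 0 + 1(207.2) = 207.2
  D: 433 (inert)

207 mol/s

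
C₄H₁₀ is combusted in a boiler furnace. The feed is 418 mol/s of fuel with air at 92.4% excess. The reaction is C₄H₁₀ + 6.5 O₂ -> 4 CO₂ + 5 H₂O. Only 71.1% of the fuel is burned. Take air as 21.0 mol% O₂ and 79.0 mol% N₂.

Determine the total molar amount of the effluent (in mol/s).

25800 mol/s

Stoichiometric O₂ = 6.5 × 418 = 2717 mol/s; O₂ fed = 2717 × 1.924 = 5228 mol/s.
N₂ fed = 5228 × 79/21 = 19670 mol/s.
Fuel reacted = 0.711 × 418 → ξ = 297.2 mol/s.
Outlet (n = n₀ + ν ξ):
  C₄H₁₀: 418 − 1(297.2) = 120.8
  O₂: 5228 − 6.5(297.2) = 3296
  N₂: 19670 (inert)
  CO₂: 0 + 4(297.2) = 1189
  H₂O: 0 + 5(297.2) = 1486
Total out = 120.8 + 3296 + 19670 + 1189 + 1486 = 25760 mol/s.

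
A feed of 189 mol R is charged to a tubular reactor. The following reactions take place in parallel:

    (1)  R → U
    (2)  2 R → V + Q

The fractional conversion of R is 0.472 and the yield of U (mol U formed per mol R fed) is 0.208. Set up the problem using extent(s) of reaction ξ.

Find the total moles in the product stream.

189 mol

Yield of U: 1ξ₁ / 189 = 0.208 → ξ₁ = 39.31 mol.
Conversion of R: 1ξ₁ + 2ξ₂ = 0.472 × 189 = 89.21 → ξ₂ = 24.95 mol.
Outlet amounts (n = n₀ + Σ ν·ξ):
  R: 189 − 1(39.31) − 2(24.95) = 99.79
  U: 0 + 1(39.31) = 39.31
  V: 0 + 1(24.95) = 24.95
  Q: 0 + 1(24.95) = 24.95
Total out = 99.79 + 39.31 + 24.95 + 24.95 = 189 mol.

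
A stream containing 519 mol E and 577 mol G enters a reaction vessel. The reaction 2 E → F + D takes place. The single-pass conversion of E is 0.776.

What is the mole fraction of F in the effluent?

0.184

E reacted = 0.776 × 519 = 402.7 mol; ν_E = −2, so ξ = 402.7/2 = 201.4 mol.
Outlet amounts (n = n₀ + ν ξ):
  E: 519 − 2(201.4) = 116.3
  F: 0 + 1(201.4) = 201.4
  D: 0 + 1(201.4) = 201.4
  G: 577 (inert)
Total out = 1096 mol; y_F = 201.4 / 1096 = 0.1837.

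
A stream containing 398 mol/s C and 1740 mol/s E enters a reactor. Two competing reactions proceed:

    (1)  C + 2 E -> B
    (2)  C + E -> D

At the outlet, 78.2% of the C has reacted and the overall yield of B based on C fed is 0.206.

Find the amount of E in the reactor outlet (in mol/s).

Yield of B: 1ξ₁ / 398 = 0.206 → ξ₁ = 81.99 mol/s.
Conversion of C: 1ξ₁ + 1ξ₂ = 0.782 × 398 = 311.2 → ξ₂ = 229.2 mol/s.
Outlet amounts (n = n₀ + Σ ν·ξ):
  C: 398 − 1(81.99) − 1(229.2) = 86.76
  E: 1740 − 2(81.99) − 1(229.2) = 1347
  B: 0 + 1(81.99) = 81.99
  D: 0 + 1(229.2) = 229.2

1350 mol/s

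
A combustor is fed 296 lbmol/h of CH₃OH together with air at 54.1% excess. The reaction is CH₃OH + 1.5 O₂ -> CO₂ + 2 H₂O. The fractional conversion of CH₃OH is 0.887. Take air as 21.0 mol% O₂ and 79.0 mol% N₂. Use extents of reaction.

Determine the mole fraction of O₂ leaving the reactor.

0.0788

Stoichiometric O₂ = 1.5 × 296 = 444 lbmol/h; O₂ fed = 444 × 1.541 = 684.2 lbmol/h.
N₂ fed = 684.2 × 79/21 = 2574 lbmol/h.
Fuel reacted = 0.887 × 296 → ξ = 262.6 lbmol/h.
Outlet (n = n₀ + ν ξ):
  CH₃OH: 296 − 1(262.6) = 33.45
  O₂: 684.2 − 1.5(262.6) = 290.4
  N₂: 2574 (inert)
  CO₂: 0 + 1(262.6) = 262.6
  H₂O: 0 + 2(262.6) = 525.1
Total out = 3685 lbmol/h; y_O₂ = 290.4 / 3685 = 0.07879.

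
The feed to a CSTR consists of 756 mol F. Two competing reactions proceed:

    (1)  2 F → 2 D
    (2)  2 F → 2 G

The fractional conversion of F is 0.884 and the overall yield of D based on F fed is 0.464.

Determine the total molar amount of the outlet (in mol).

Yield of D: 2ξ₁ / 756 = 0.464 → ξ₁ = 175.4 mol.
Conversion of F: 2ξ₁ + 2ξ₂ = 0.884 × 756 = 668.3 → ξ₂ = 158.8 mol.
Outlet amounts (n = n₀ + Σ ν·ξ):
  F: 756 − 2(175.4) − 2(158.8) = 87.7
  D: 0 + 2(175.4) = 350.8
  G: 0 + 2(158.8) = 317.5
Total out = 87.7 + 350.8 + 317.5 = 756 mol.

756 mol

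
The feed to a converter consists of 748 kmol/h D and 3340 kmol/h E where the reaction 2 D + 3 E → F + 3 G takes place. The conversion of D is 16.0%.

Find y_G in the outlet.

0.0446

D reacted = 0.16 × 748 = 119.7 kmol/h; ν_D = −2, so ξ = 119.7/2 = 59.84 kmol/h.
Outlet amounts (n = n₀ + ν ξ):
  D: 748 − 2(59.84) = 628.3
  E: 3340 − 3(59.84) = 3160
  F: 0 + 1(59.84) = 59.84
  G: 0 + 3(59.84) = 179.5
Total out = 4028 kmol/h; y_G = 179.5 / 4028 = 0.04457.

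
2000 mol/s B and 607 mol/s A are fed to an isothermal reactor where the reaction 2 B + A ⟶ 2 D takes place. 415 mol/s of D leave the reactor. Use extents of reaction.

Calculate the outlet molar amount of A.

For D: n = n₀ + 2ξ → 415 = 0 + 2ξ, giving ξ = 207.5 mol/s.
Outlet amounts (n = n₀ + ν ξ):
  B: 2000 − 2(207.5) = 1585
  A: 607 − 1(207.5) = 399.5
  D: 0 + 2(207.5) = 415

400 mol/s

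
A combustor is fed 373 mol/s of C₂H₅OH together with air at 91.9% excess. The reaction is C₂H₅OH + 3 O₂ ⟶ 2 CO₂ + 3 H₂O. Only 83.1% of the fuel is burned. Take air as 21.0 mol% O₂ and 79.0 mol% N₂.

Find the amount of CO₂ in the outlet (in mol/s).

620 mol/s

Stoichiometric O₂ = 3 × 373 = 1119 mol/s; O₂ fed = 1119 × 1.919 = 2147 mol/s.
N₂ fed = 2147 × 79/21 = 8078 mol/s.
Fuel reacted = 0.831 × 373 → ξ = 310 mol/s.
Outlet (n = n₀ + ν ξ):
  C₂H₅OH: 373 − 1(310) = 63.04
  O₂: 2147 − 3(310) = 1217
  N₂: 8078 (inert)
  CO₂: 0 + 2(310) = 619.9
  H₂O: 0 + 3(310) = 929.9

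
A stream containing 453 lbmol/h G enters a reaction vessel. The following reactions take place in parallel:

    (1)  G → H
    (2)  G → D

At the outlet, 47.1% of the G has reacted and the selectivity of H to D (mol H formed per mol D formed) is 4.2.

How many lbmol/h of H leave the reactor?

Conversion of G: G consumed = 0.471 × 453 = 213.4 lbmol/h = 1ξ₁ + 1ξ₂.
Selectivity: 1ξ₁ / (1ξ₂) = 4.2 → ξ₁ = 4.2 ξ₂.
Substitute: (1·4.2 + 1) ξ₂ = 213.4 → ξ₂ = 41.03 lbmol/h, ξ₁ = 172.3 lbmol/h.
Outlet amounts (n = n₀ + Σ ν·ξ):
  G: 453 − 1(172.3) − 1(41.03) = 239.6
  H: 0 + 1(172.3) = 172.3
  D: 0 + 1(41.03) = 41.03

172 lbmol/h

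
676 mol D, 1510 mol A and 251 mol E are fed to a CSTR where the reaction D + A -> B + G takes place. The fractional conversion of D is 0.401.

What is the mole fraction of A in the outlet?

D reacted = 0.401 × 676 = 271.1 mol; ν_D = −1, so ξ = 271.1/1 = 271.1 mol.
Outlet amounts (n = n₀ + ν ξ):
  D: 676 − 1(271.1) = 404.9
  A: 1510 − 1(271.1) = 1239
  B: 0 + 1(271.1) = 271.1
  G: 0 + 1(271.1) = 271.1
  E: 251 (inert)
Total out = 2437 mol; y_A = 1239 / 2437 = 0.5084.

0.508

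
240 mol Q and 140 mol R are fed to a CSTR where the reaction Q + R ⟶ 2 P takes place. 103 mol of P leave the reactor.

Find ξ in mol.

ξ = 51.5 mol

For P: n = n₀ + 2ξ → 103 = 0 + 2ξ, giving ξ = 51.5 mol.
Outlet amounts (n = n₀ + ν ξ):
  Q: 240 − 1(51.5) = 188.5
  R: 140 − 1(51.5) = 88.5
  P: 0 + 2(51.5) = 103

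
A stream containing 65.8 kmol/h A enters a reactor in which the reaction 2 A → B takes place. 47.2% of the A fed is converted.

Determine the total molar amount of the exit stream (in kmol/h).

A reacted = 0.472 × 65.8 = 31.06 kmol/h; ν_A = −2, so ξ = 31.06/2 = 15.53 kmol/h.
Outlet amounts (n = n₀ + ν ξ):
  A: 65.8 − 2(15.53) = 34.74
  B: 0 + 1(15.53) = 15.53
Total out = 34.74 + 15.53 = 50.27 kmol/h.

50.3 kmol/h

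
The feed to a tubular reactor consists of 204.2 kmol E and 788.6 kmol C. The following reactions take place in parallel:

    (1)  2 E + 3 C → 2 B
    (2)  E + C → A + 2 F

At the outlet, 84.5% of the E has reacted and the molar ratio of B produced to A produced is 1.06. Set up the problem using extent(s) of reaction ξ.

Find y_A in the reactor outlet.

Conversion of E: E consumed = 0.845 × 204.2 = 172.5 kmol = 2ξ₁ + 1ξ₂.
Selectivity: 2ξ₁ / (1ξ₂) = 1.06 → ξ₁ = 0.53 ξ₂.
Substitute: (2·0.53 + 1) ξ₂ = 172.5 → ξ₂ = 83.76 kmol, ξ₁ = 44.39 kmol.
Outlet amounts (n = n₀ + Σ ν·ξ):
  E: 204.2 − 2(44.39) − 1(83.76) = 31.65
  C: 788.6 − 3(44.39) − 1(83.76) = 571.7
  B: 0 + 2(44.39) = 88.79
  A: 0 + 1(83.76) = 83.76
  F: 0 + 2(83.76) = 167.5
Total out = 943.4 kmol; y_A = 83.76 / 943.4 = 0.08879.

0.0888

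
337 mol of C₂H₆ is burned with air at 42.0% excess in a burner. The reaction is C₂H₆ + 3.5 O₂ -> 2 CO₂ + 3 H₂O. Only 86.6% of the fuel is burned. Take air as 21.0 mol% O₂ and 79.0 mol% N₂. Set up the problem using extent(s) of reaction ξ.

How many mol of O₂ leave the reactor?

653 mol

Stoichiometric O₂ = 3.5 × 337 = 1180 mol; O₂ fed = 1180 × 1.420 = 1675 mol.
N₂ fed = 1675 × 79/21 = 6301 mol.
Fuel reacted = 0.866 × 337 → ξ = 291.8 mol.
Outlet (n = n₀ + ν ξ):
  C₂H₆: 337 − 1(291.8) = 45.16
  O₂: 1675 − 3.5(291.8) = 653.4
  N₂: 6301 (inert)
  CO₂: 0 + 2(291.8) = 583.7
  H₂O: 0 + 3(291.8) = 875.5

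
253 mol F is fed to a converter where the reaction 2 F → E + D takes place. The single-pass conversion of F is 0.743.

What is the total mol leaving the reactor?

253 mol

F reacted = 0.743 × 253 = 188 mol; ν_F = −2, so ξ = 188/2 = 93.99 mol.
Outlet amounts (n = n₀ + ν ξ):
  F: 253 − 2(93.99) = 65.02
  E: 0 + 1(93.99) = 93.99
  D: 0 + 1(93.99) = 93.99
Total out = 65.02 + 93.99 + 93.99 = 253 mol.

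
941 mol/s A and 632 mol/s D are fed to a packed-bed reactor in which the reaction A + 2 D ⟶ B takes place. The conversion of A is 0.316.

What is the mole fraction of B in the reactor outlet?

A reacted = 0.316 × 941 = 297.4 mol/s; ν_A = −1, so ξ = 297.4/1 = 297.4 mol/s.
Outlet amounts (n = n₀ + ν ξ):
  A: 941 − 1(297.4) = 643.6
  D: 632 − 2(297.4) = 37.29
  B: 0 + 1(297.4) = 297.4
Total out = 978.3 mol/s; y_B = 297.4 / 978.3 = 0.304.

0.304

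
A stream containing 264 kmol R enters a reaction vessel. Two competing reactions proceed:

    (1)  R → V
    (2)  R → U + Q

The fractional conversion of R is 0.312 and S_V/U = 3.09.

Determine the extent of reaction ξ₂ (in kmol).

ξ₂ = 20.1 kmol

Conversion of R: R consumed = 0.312 × 264 = 82.37 kmol = 1ξ₁ + 1ξ₂.
Selectivity: 1ξ₁ / (1ξ₂) = 3.09 → ξ₁ = 3.09 ξ₂.
Substitute: (1·3.09 + 1) ξ₂ = 82.37 → ξ₂ = 20.14 kmol, ξ₁ = 62.23 kmol.
Outlet amounts (n = n₀ + Σ ν·ξ):
  R: 264 − 1(62.23) − 1(20.14) = 181.6
  V: 0 + 1(62.23) = 62.23
  U: 0 + 1(20.14) = 20.14
  Q: 0 + 1(20.14) = 20.14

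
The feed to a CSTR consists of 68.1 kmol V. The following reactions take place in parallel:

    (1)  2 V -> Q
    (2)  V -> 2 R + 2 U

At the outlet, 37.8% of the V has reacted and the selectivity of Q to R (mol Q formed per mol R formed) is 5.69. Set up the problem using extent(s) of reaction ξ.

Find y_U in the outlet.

Conversion of V: V consumed = 0.378 × 68.1 = 25.74 kmol = 2ξ₁ + 1ξ₂.
Selectivity: 1ξ₁ / (2ξ₂) = 5.69 → ξ₁ = 11.38 ξ₂.
Substitute: (2·11.38 + 1) ξ₂ = 25.74 → ξ₂ = 1.083 kmol, ξ₁ = 12.33 kmol.
Outlet amounts (n = n₀ + Σ ν·ξ):
  V: 68.1 − 2(12.33) − 1(1.083) = 42.36
  Q: 0 + 1(12.33) = 12.33
  R: 0 + 2(1.083) = 2.167
  U: 0 + 2(1.083) = 2.167
Total out = 59.02 kmol; y_U = 2.167 / 59.02 = 0.03671.

0.0367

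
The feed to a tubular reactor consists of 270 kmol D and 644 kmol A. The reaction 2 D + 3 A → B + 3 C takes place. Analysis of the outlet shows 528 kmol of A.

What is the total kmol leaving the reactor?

For A: n = n₀ − 3ξ → 528 = 644 − 3ξ, giving ξ = 38.67 kmol.
Outlet amounts (n = n₀ + ν ξ):
  D: 270 − 2(38.67) = 192.7
  A: 644 − 3(38.67) = 528
  B: 0 + 1(38.67) = 38.67
  C: 0 + 3(38.67) = 116
Total out = 192.7 + 528 + 38.67 + 116 = 875.3 kmol.

875 kmol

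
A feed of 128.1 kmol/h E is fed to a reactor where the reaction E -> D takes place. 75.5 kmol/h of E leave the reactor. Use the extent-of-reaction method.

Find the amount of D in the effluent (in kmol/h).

52.6 kmol/h

For E: n = n₀ − 1ξ → 75.5 = 128.1 − 1ξ, giving ξ = 52.6 kmol/h.
Outlet amounts (n = n₀ + ν ξ):
  E: 128.1 − 1(52.6) = 75.5
  D: 0 + 1(52.6) = 52.6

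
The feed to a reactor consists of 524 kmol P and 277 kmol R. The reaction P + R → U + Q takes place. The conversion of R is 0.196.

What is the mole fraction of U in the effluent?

0.0678

R reacted = 0.196 × 277 = 54.29 kmol; ν_R = −1, so ξ = 54.29/1 = 54.29 kmol.
Outlet amounts (n = n₀ + ν ξ):
  P: 524 − 1(54.29) = 469.7
  R: 277 − 1(54.29) = 222.7
  U: 0 + 1(54.29) = 54.29
  Q: 0 + 1(54.29) = 54.29
Total out = 801 kmol; y_U = 54.29 / 801 = 0.06778.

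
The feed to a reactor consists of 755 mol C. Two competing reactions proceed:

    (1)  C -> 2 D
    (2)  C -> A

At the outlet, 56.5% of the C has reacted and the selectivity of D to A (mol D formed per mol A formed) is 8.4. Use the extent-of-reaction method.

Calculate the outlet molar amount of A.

82 mol

Conversion of C: C consumed = 0.565 × 755 = 426.6 mol = 1ξ₁ + 1ξ₂.
Selectivity: 2ξ₁ / (1ξ₂) = 8.4 → ξ₁ = 4.2 ξ₂.
Substitute: (1·4.2 + 1) ξ₂ = 426.6 → ξ₂ = 82.03 mol, ξ₁ = 344.5 mol.
Outlet amounts (n = n₀ + Σ ν·ξ):
  C: 755 − 1(344.5) − 1(82.03) = 328.4
  D: 0 + 2(344.5) = 689.1
  A: 0 + 1(82.03) = 82.03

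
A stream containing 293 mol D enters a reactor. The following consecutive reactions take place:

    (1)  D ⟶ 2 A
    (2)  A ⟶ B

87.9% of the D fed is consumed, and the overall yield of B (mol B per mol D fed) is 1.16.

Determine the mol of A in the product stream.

175 mol

Conversion of D: D consumed = 1ξ₁ = 0.879 × 293 → ξ₁ = 257.5 mol.
Yield of B: 1ξ₂ / 293 = 1.16 → ξ₂ = 339.9 mol.
Outlet amounts (n = n₀ + Σ ν·ξ):
  D: 293 − 1(257.5) = 35.45
  A: 0 + 2(257.5) − 1(339.9) = 175.2
  B: 0 + 1(339.9) = 339.9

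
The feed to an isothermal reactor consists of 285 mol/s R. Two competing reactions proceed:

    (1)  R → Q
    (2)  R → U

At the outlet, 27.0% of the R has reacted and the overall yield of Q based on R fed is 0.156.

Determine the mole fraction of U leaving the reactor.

Yield of Q: 1ξ₁ / 285 = 0.156 → ξ₁ = 44.46 mol/s.
Conversion of R: 1ξ₁ + 1ξ₂ = 0.27 × 285 = 76.95 → ξ₂ = 32.49 mol/s.
Outlet amounts (n = n₀ + Σ ν·ξ):
  R: 285 − 1(44.46) − 1(32.49) = 208.1
  Q: 0 + 1(44.46) = 44.46
  U: 0 + 1(32.49) = 32.49
Total out = 285 mol/s; y_U = 32.49 / 285 = 0.114.

0.114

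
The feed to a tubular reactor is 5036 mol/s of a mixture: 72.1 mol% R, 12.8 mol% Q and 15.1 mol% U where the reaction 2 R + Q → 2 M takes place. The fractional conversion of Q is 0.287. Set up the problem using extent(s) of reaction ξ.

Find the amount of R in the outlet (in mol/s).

3260 mol/s

Q reacted = 0.287 × 644.6 = 185 mol/s; ν_Q = −1, so ξ = 185/1 = 185 mol/s.
Outlet amounts (n = n₀ + ν ξ):
  R: 3631 − 2(185) = 3261
  Q: 644.6 − 1(185) = 459.6
  M: 0 + 2(185) = 370
  U: 760.4 (inert)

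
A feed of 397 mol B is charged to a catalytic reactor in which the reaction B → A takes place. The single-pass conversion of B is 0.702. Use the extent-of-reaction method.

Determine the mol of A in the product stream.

279 mol

B reacted = 0.702 × 397 = 278.7 mol; ν_B = −1, so ξ = 278.7/1 = 278.7 mol.
Outlet amounts (n = n₀ + ν ξ):
  B: 397 − 1(278.7) = 118.3
  A: 0 + 1(278.7) = 278.7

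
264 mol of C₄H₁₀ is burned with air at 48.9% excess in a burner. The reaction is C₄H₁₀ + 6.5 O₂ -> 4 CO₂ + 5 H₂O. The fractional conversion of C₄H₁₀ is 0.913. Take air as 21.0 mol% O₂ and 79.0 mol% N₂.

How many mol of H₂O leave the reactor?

1210 mol

Stoichiometric O₂ = 6.5 × 264 = 1716 mol; O₂ fed = 1716 × 1.489 = 2555 mol.
N₂ fed = 2555 × 79/21 = 9612 mol.
Fuel reacted = 0.913 × 264 → ξ = 241 mol.
Outlet (n = n₀ + ν ξ):
  C₄H₁₀: 264 − 1(241) = 22.97
  O₂: 2555 − 6.5(241) = 988.4
  N₂: 9612 (inert)
  CO₂: 0 + 4(241) = 964.1
  H₂O: 0 + 5(241) = 1205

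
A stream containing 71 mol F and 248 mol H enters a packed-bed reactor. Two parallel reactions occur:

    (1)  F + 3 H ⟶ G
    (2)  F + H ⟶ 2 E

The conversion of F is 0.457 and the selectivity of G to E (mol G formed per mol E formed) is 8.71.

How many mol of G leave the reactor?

30.7 mol

Conversion of F: F consumed = 0.457 × 71 = 32.45 mol = 1ξ₁ + 1ξ₂.
Selectivity: 1ξ₁ / (2ξ₂) = 8.71 → ξ₁ = 17.42 ξ₂.
Substitute: (1·17.42 + 1) ξ₂ = 32.45 → ξ₂ = 1.762 mol, ξ₁ = 30.69 mol.
Outlet amounts (n = n₀ + Σ ν·ξ):
  F: 71 − 1(30.69) − 1(1.762) = 38.55
  H: 248 − 3(30.69) − 1(1.762) = 154.2
  G: 0 + 1(30.69) = 30.69
  E: 0 + 2(1.762) = 3.523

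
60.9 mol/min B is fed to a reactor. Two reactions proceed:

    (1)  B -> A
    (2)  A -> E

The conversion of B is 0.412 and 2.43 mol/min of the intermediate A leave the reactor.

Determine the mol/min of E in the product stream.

Conversion of B: B consumed = 1ξ₁ = 0.412 × 60.9 → ξ₁ = 25.09 mol/min.
A balance: n_A = 0 + 1ξ₁ − 1ξ₂ = 2.43 → ξ₂ = (1·25.09 − 2.43)/1 = 22.66 mol/min.
Outlet amounts (n = n₀ + Σ ν·ξ):
  B: 60.9 − 1(25.09) = 35.81
  A: 0 + 1(25.09) − 1(22.66) = 2.43
  E: 0 + 1(22.66) = 22.66

22.7 mol/min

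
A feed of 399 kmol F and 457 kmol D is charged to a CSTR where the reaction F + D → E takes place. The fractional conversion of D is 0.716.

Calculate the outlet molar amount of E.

D reacted = 0.716 × 457 = 327.2 kmol; ν_D = −1, so ξ = 327.2/1 = 327.2 kmol.
Outlet amounts (n = n₀ + ν ξ):
  F: 399 − 1(327.2) = 71.79
  D: 457 − 1(327.2) = 129.8
  E: 0 + 1(327.2) = 327.2

327 kmol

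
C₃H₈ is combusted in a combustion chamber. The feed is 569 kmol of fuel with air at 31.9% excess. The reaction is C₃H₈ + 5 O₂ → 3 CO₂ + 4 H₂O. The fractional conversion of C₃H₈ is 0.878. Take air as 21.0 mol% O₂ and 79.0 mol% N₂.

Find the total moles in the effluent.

18900 kmol

Stoichiometric O₂ = 5 × 569 = 2845 kmol; O₂ fed = 2845 × 1.319 = 3753 kmol.
N₂ fed = 3753 × 79/21 = 14120 kmol.
Fuel reacted = 0.878 × 569 → ξ = 499.6 kmol.
Outlet (n = n₀ + ν ξ):
  C₃H₈: 569 − 1(499.6) = 69.42
  O₂: 3753 − 5(499.6) = 1255
  N₂: 14120 (inert)
  CO₂: 0 + 3(499.6) = 1499
  H₂O: 0 + 4(499.6) = 1998
Total out = 69.42 + 1255 + 14120 + 1499 + 1998 = 18940 kmol.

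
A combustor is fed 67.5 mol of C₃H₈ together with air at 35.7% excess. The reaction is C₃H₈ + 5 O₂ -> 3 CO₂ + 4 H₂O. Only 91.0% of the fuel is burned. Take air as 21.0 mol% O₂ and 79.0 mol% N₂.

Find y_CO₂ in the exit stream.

0.0798

Stoichiometric O₂ = 5 × 67.5 = 337.5 mol; O₂ fed = 337.5 × 1.357 = 458 mol.
N₂ fed = 458 × 79/21 = 1723 mol.
Fuel reacted = 0.91 × 67.5 → ξ = 61.43 mol.
Outlet (n = n₀ + ν ξ):
  C₃H₈: 67.5 − 1(61.43) = 6.075
  O₂: 458 − 5(61.43) = 150.9
  N₂: 1723 (inert)
  CO₂: 0 + 3(61.43) = 184.3
  H₂O: 0 + 4(61.43) = 245.7
Total out = 2310 mol; y_CO₂ = 184.3 / 2310 = 0.07978.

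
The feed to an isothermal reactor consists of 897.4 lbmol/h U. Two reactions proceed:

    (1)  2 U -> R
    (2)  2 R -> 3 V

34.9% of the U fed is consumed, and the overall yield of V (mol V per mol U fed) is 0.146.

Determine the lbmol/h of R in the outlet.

Conversion of U: U consumed = 2ξ₁ = 0.349 × 897.4 → ξ₁ = 156.6 lbmol/h.
Yield of V: 3ξ₂ / 897.4 = 0.146 → ξ₂ = 43.67 lbmol/h.
Outlet amounts (n = n₀ + Σ ν·ξ):
  U: 897.4 − 2(156.6) = 584.2
  R: 0 + 1(156.6) − 2(43.67) = 69.25
  V: 0 + 3(43.67) = 131

69.2 lbmol/h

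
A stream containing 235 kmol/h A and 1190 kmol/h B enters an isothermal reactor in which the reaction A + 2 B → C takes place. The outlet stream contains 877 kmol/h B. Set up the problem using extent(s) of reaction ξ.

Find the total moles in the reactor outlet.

For B: n = n₀ − 2ξ → 877 = 1190 − 2ξ, giving ξ = 156.5 kmol/h.
Outlet amounts (n = n₀ + ν ξ):
  A: 235 − 1(156.5) = 78.5
  B: 1190 − 2(156.5) = 877
  C: 0 + 1(156.5) = 156.5
Total out = 78.5 + 877 + 156.5 = 1112 kmol/h.

1110 kmol/h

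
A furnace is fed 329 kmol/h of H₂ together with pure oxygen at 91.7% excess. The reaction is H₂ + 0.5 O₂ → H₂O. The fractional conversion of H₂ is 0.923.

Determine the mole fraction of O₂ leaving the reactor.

0.332

Stoichiometric O₂ = 0.5 × 329 = 164.5 kmol/h; O₂ fed = 164.5 × 1.917 = 315.3 kmol/h.
Fuel reacted = 0.923 × 329 → ξ = 303.7 kmol/h.
Outlet (n = n₀ + ν ξ):
  H₂: 329 − 1(303.7) = 25.33
  O₂: 315.3 − 0.5(303.7) = 163.5
  H₂O: 0 + 1(303.7) = 303.7
Total out = 492.5 kmol/h; y_O₂ = 163.5 / 492.5 = 0.332.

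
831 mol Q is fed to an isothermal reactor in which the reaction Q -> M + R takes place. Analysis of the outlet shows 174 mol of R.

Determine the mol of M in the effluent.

174 mol

For R: n = n₀ + 1ξ → 174 = 0 + 1ξ, giving ξ = 174 mol.
Outlet amounts (n = n₀ + ν ξ):
  Q: 831 − 1(174) = 657
  M: 0 + 1(174) = 174
  R: 0 + 1(174) = 174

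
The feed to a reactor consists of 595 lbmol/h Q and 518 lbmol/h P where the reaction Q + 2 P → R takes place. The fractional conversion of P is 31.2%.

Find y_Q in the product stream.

P reacted = 0.312 × 518 = 161.6 lbmol/h; ν_P = −2, so ξ = 161.6/2 = 80.81 lbmol/h.
Outlet amounts (n = n₀ + ν ξ):
  Q: 595 − 1(80.81) = 514.2
  P: 518 − 2(80.81) = 356.4
  R: 0 + 1(80.81) = 80.81
Total out = 951.4 lbmol/h; y_Q = 514.2 / 951.4 = 0.5405.

0.54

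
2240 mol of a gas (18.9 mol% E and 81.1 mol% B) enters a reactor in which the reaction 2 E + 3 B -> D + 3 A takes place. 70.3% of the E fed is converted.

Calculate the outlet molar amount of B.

1370 mol

E reacted = 0.703 × 423.4 = 297.6 mol; ν_E = −2, so ξ = 297.6/2 = 148.8 mol.
Outlet amounts (n = n₀ + ν ξ):
  E: 423.4 − 2(148.8) = 125.7
  B: 1817 − 3(148.8) = 1370
  D: 0 + 1(148.8) = 148.8
  A: 0 + 3(148.8) = 446.4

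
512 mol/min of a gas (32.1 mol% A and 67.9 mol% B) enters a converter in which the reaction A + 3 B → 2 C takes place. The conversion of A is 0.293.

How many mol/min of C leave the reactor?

A reacted = 0.293 × 164.4 = 48.16 mol/min; ν_A = −1, so ξ = 48.16/1 = 48.16 mol/min.
Outlet amounts (n = n₀ + ν ξ):
  A: 164.4 − 1(48.16) = 116.2
  B: 347.6 − 3(48.16) = 203.2
  C: 0 + 2(48.16) = 96.31

96.3 mol/min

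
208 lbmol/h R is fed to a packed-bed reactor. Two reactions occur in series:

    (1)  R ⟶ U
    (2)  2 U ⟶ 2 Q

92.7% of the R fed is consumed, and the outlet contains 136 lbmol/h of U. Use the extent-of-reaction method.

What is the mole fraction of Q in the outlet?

0.273

Conversion of R: R consumed = 1ξ₁ = 0.927 × 208 → ξ₁ = 192.8 lbmol/h.
U balance: n_U = 0 + 1ξ₁ − 2ξ₂ = 136 → ξ₂ = (1·192.8 − 136)/2 = 28.41 lbmol/h.
Outlet amounts (n = n₀ + Σ ν·ξ):
  R: 208 − 1(192.8) = 15.18
  U: 0 + 1(192.8) − 2(28.41) = 136
  Q: 0 + 2(28.41) = 56.82
Total out = 208 lbmol/h; y_Q = 56.82 / 208 = 0.2732.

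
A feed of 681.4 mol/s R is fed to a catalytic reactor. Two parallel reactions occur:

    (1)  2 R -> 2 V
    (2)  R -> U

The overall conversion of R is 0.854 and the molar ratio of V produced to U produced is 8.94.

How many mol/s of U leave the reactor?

58.5 mol/s

Conversion of R: R consumed = 0.854 × 681.4 = 581.9 mol/s = 2ξ₁ + 1ξ₂.
Selectivity: 2ξ₁ / (1ξ₂) = 8.94 → ξ₁ = 4.47 ξ₂.
Substitute: (2·4.47 + 1) ξ₂ = 581.9 → ξ₂ = 58.54 mol/s, ξ₁ = 261.7 mol/s.
Outlet amounts (n = n₀ + Σ ν·ξ):
  R: 681.4 − 2(261.7) − 1(58.54) = 99.48
  V: 0 + 2(261.7) = 523.4
  U: 0 + 1(58.54) = 58.54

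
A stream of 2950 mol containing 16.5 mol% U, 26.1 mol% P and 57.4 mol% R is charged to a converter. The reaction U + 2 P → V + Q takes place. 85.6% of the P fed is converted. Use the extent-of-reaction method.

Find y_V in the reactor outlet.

0.126

P reacted = 0.856 × 770 = 659.1 mol; ν_P = −2, so ξ = 659.1/2 = 329.5 mol.
Outlet amounts (n = n₀ + ν ξ):
  U: 486.8 − 1(329.5) = 157.2
  P: 770 − 2(329.5) = 110.9
  V: 0 + 1(329.5) = 329.5
  Q: 0 + 1(329.5) = 329.5
  R: 1693 (inert)
Total out = 2620 mol; y_V = 329.5 / 2620 = 0.1258.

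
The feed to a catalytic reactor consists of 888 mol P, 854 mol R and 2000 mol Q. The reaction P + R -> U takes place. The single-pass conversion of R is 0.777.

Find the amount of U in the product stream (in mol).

664 mol

R reacted = 0.777 × 854 = 663.6 mol; ν_R = −1, so ξ = 663.6/1 = 663.6 mol.
Outlet amounts (n = n₀ + ν ξ):
  P: 888 − 1(663.6) = 224.4
  R: 854 − 1(663.6) = 190.4
  U: 0 + 1(663.6) = 663.6
  Q: 2000 (inert)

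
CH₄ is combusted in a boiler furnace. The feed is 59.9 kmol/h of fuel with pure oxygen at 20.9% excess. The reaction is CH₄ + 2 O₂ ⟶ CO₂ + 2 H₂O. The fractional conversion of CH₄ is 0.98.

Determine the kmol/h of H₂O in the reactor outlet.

Stoichiometric O₂ = 2 × 59.9 = 119.8 kmol/h; O₂ fed = 119.8 × 1.209 = 144.8 kmol/h.
Fuel reacted = 0.98 × 59.9 → ξ = 58.7 kmol/h.
Outlet (n = n₀ + ν ξ):
  CH₄: 59.9 − 1(58.7) = 1.198
  O₂: 144.8 − 2(58.7) = 27.43
  CO₂: 0 + 1(58.7) = 58.7
  H₂O: 0 + 2(58.7) = 117.4

117 kmol/h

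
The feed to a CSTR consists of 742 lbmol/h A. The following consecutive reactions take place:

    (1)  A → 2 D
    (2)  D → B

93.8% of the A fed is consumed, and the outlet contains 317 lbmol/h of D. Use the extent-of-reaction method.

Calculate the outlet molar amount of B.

Conversion of A: A consumed = 1ξ₁ = 0.938 × 742 → ξ₁ = 696 lbmol/h.
D balance: n_D = 0 + 2ξ₁ − 1ξ₂ = 317 → ξ₂ = (2·696 − 317)/1 = 1075 lbmol/h.
Outlet amounts (n = n₀ + Σ ν·ξ):
  A: 742 − 1(696) = 46
  D: 0 + 2(696) − 1(1075) = 317
  B: 0 + 1(1075) = 1075

1070 lbmol/h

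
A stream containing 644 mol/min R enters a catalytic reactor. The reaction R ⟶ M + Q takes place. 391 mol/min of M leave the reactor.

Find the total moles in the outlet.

1040 mol/min

For M: n = n₀ + 1ξ → 391 = 0 + 1ξ, giving ξ = 391 mol/min.
Outlet amounts (n = n₀ + ν ξ):
  R: 644 − 1(391) = 253
  M: 0 + 1(391) = 391
  Q: 0 + 1(391) = 391
Total out = 253 + 391 + 391 = 1035 mol/min.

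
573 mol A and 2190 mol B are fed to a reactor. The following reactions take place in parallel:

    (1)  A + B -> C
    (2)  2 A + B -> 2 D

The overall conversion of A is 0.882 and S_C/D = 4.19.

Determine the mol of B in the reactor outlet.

1730 mol

Conversion of A: A consumed = 0.882 × 573 = 505.4 mol = 1ξ₁ + 2ξ₂.
Selectivity: 1ξ₁ / (2ξ₂) = 4.19 → ξ₁ = 8.38 ξ₂.
Substitute: (1·8.38 + 2) ξ₂ = 505.4 → ξ₂ = 48.69 mol, ξ₁ = 408 mol.
Outlet amounts (n = n₀ + Σ ν·ξ):
  A: 573 − 1(408) − 2(48.69) = 67.61
  B: 2190 − 1(408) − 1(48.69) = 1733
  C: 0 + 1(408) = 408
  D: 0 + 2(48.69) = 97.38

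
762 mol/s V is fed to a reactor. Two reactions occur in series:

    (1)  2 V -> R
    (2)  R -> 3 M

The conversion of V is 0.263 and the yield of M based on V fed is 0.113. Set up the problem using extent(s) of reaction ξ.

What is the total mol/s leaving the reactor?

719 mol/s

Conversion of V: V consumed = 2ξ₁ = 0.263 × 762 → ξ₁ = 100.2 mol/s.
Yield of M: 3ξ₂ / 762 = 0.113 → ξ₂ = 28.7 mol/s.
Outlet amounts (n = n₀ + Σ ν·ξ):
  V: 762 − 2(100.2) = 561.6
  R: 0 + 1(100.2) − 1(28.7) = 71.5
  M: 0 + 3(28.7) = 86.11
Total out = 561.6 + 71.5 + 86.11 = 719.2 mol/s.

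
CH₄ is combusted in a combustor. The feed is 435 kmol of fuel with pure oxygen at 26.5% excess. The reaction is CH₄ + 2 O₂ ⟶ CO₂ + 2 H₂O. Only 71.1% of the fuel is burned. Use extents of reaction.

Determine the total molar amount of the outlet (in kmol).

Stoichiometric O₂ = 2 × 435 = 870 kmol; O₂ fed = 870 × 1.265 = 1101 kmol.
Fuel reacted = 0.711 × 435 → ξ = 309.3 kmol.
Outlet (n = n₀ + ν ξ):
  CH₄: 435 − 1(309.3) = 125.7
  O₂: 1101 − 2(309.3) = 482
  CO₂: 0 + 1(309.3) = 309.3
  H₂O: 0 + 2(309.3) = 618.6
Total out = 125.7 + 482 + 309.3 + 618.6 = 1536 kmol.

1540 kmol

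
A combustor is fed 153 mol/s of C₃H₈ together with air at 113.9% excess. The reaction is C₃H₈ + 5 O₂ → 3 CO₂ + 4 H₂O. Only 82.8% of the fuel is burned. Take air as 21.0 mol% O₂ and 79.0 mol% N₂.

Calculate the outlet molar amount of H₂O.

Stoichiometric O₂ = 5 × 153 = 765 mol/s; O₂ fed = 765 × 2.139 = 1636 mol/s.
N₂ fed = 1636 × 79/21 = 6156 mol/s.
Fuel reacted = 0.828 × 153 → ξ = 126.7 mol/s.
Outlet (n = n₀ + ν ξ):
  C₃H₈: 153 − 1(126.7) = 26.32
  O₂: 1636 − 5(126.7) = 1003
  N₂: 6156 (inert)
  CO₂: 0 + 3(126.7) = 380.1
  H₂O: 0 + 4(126.7) = 506.7

507 mol/s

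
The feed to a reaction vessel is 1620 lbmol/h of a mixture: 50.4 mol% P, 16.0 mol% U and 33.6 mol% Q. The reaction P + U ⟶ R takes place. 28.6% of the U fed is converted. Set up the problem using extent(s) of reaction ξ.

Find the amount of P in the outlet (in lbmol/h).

742 lbmol/h

U reacted = 0.286 × 259.2 = 74.13 lbmol/h; ν_U = −1, so ξ = 74.13/1 = 74.13 lbmol/h.
Outlet amounts (n = n₀ + ν ξ):
  P: 816.5 − 1(74.13) = 742.3
  U: 259.2 − 1(74.13) = 185.1
  R: 0 + 1(74.13) = 74.13
  Q: 544.3 (inert)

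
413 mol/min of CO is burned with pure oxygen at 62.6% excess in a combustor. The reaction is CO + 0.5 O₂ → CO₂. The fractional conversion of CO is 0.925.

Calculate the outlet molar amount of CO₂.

Stoichiometric O₂ = 0.5 × 413 = 206.5 mol/min; O₂ fed = 206.5 × 1.626 = 335.8 mol/min.
Fuel reacted = 0.925 × 413 → ξ = 382 mol/min.
Outlet (n = n₀ + ν ξ):
  CO: 413 − 1(382) = 30.97
  O₂: 335.8 − 0.5(382) = 144.8
  CO₂: 0 + 1(382) = 382

382 mol/min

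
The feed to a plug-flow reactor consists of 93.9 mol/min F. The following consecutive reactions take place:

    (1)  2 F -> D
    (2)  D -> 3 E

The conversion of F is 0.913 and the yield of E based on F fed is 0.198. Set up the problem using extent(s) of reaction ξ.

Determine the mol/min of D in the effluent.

Conversion of F: F consumed = 2ξ₁ = 0.913 × 93.9 → ξ₁ = 42.87 mol/min.
Yield of E: 3ξ₂ / 93.9 = 0.198 → ξ₂ = 6.197 mol/min.
Outlet amounts (n = n₀ + Σ ν·ξ):
  F: 93.9 − 2(42.87) = 8.169
  D: 0 + 1(42.87) − 1(6.197) = 36.67
  E: 0 + 3(6.197) = 18.59

36.7 mol/min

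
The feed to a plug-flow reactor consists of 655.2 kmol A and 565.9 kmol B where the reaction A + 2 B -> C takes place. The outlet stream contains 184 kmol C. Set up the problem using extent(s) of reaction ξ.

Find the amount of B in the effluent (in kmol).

For C: n = n₀ + 1ξ → 184 = 0 + 1ξ, giving ξ = 184 kmol.
Outlet amounts (n = n₀ + ν ξ):
  A: 655.2 − 1(184) = 471.2
  B: 565.9 − 2(184) = 197.9
  C: 0 + 1(184) = 184

198 kmol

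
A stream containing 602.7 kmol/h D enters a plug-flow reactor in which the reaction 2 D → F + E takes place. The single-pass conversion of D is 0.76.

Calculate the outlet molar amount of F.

229 kmol/h

D reacted = 0.76 × 602.7 = 458.1 kmol/h; ν_D = −2, so ξ = 458.1/2 = 229 kmol/h.
Outlet amounts (n = n₀ + ν ξ):
  D: 602.7 − 2(229) = 144.6
  F: 0 + 1(229) = 229
  E: 0 + 1(229) = 229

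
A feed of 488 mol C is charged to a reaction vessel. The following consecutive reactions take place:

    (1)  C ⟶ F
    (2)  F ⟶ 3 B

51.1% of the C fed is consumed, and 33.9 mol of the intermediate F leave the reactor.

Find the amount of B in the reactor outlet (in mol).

646 mol

Conversion of C: C consumed = 1ξ₁ = 0.511 × 488 → ξ₁ = 249.4 mol.
F balance: n_F = 0 + 1ξ₁ − 1ξ₂ = 33.9 → ξ₂ = (1·249.4 − 33.9)/1 = 215.5 mol.
Outlet amounts (n = n₀ + Σ ν·ξ):
  C: 488 − 1(249.4) = 238.6
  F: 0 + 1(249.4) − 1(215.5) = 33.9
  B: 0 + 3(215.5) = 646.4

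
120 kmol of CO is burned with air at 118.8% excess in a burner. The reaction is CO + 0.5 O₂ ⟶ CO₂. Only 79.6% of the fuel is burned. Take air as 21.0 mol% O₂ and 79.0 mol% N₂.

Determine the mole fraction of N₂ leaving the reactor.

Stoichiometric O₂ = 0.5 × 120 = 60 kmol; O₂ fed = 60 × 2.188 = 131.3 kmol.
N₂ fed = 131.3 × 79/21 = 493.9 kmol.
Fuel reacted = 0.796 × 120 → ξ = 95.52 kmol.
Outlet (n = n₀ + ν ξ):
  CO: 120 − 1(95.52) = 24.48
  O₂: 131.3 − 0.5(95.52) = 83.52
  N₂: 493.9 (inert)
  CO₂: 0 + 1(95.52) = 95.52
Total out = 697.4 kmol; y_N₂ = 493.9 / 697.4 = 0.7082.

0.708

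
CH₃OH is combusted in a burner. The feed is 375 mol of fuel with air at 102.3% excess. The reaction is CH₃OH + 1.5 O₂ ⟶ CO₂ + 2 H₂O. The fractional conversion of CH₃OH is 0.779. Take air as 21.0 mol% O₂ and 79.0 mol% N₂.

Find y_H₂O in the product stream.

0.0984

Stoichiometric O₂ = 1.5 × 375 = 562.5 mol; O₂ fed = 562.5 × 2.023 = 1138 mol.
N₂ fed = 1138 × 79/21 = 4281 mol.
Fuel reacted = 0.779 × 375 → ξ = 292.1 mol.
Outlet (n = n₀ + ν ξ):
  CH₃OH: 375 − 1(292.1) = 82.88
  O₂: 1138 − 1.5(292.1) = 699.7
  N₂: 4281 (inert)
  CO₂: 0 + 1(292.1) = 292.1
  H₂O: 0 + 2(292.1) = 584.2
Total out = 5940 mol; y_H₂O = 584.2 / 5940 = 0.09836.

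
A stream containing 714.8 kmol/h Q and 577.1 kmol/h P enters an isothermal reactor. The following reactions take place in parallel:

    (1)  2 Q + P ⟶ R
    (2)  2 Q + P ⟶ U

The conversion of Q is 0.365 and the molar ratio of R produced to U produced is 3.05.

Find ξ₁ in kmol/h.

ξ₁ = 98.2 kmol/h

Conversion of Q: Q consumed = 0.365 × 714.8 = 260.9 kmol/h = 2ξ₁ + 2ξ₂.
Selectivity: 1ξ₁ / (1ξ₂) = 3.05 → ξ₁ = 3.05 ξ₂.
Substitute: (2·3.05 + 2) ξ₂ = 260.9 → ξ₂ = 32.21 kmol/h, ξ₁ = 98.24 kmol/h.
Outlet amounts (n = n₀ + Σ ν·ξ):
  Q: 714.8 − 2(98.24) − 2(32.21) = 453.9
  P: 577.1 − 1(98.24) − 1(32.21) = 446.6
  R: 0 + 1(98.24) = 98.24
  U: 0 + 1(32.21) = 32.21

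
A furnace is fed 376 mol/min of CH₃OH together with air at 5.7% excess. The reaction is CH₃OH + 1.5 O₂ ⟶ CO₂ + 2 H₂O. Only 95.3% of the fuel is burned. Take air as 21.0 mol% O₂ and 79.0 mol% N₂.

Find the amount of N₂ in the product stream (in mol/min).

Stoichiometric O₂ = 1.5 × 376 = 564 mol/min; O₂ fed = 564 × 1.057 = 596.1 mol/min.
N₂ fed = 596.1 × 79/21 = 2243 mol/min.
Fuel reacted = 0.953 × 376 → ξ = 358.3 mol/min.
Outlet (n = n₀ + ν ξ):
  CH₃OH: 376 − 1(358.3) = 17.67
  O₂: 596.1 − 1.5(358.3) = 58.66
  N₂: 2243 (inert)
  CO₂: 0 + 1(358.3) = 358.3
  H₂O: 0 + 2(358.3) = 716.7

2240 mol/min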